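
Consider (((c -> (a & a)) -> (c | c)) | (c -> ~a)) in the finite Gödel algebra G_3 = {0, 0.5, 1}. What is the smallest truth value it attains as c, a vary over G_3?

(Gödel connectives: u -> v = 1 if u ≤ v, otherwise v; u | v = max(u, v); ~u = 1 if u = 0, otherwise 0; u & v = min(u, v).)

0.50

The minimum is attained at c = 0.5, a = 0.5:
  (a & a) = min(0.5, 0.5) = 0.5
  (c -> (a & a)): 0.5 ≤ 0.5, so result = 1
  (c | c) = max(0.5, 0.5) = 0.5
  ((c -> (a & a)) -> (c | c)): 1 > 0.5, so result = 0.5
  ~a: Gödel ¬ of 0.5 = 0 (operand ≠ 0)
  (c -> ~a): 0.5 > 0, so result = 0
  (((c -> (a & a)) -> (c | c)) | (c -> ~a)) = max(0.5, 0) = 0.5
Checking all 9 assignments confirms none give a value below 0.50.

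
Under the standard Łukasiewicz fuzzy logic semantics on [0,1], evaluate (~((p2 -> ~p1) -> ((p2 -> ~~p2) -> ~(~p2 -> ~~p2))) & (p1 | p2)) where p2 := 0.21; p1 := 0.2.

0.21

~p1: Łukasiewicz ¬ gives 1 − 0.2 = 0.8
(p2 -> ~p1): min(1, 1 − 0.21 + 0.8) = 1
~p2: Łukasiewicz ¬ gives 1 − 0.21 = 0.79
~~p2: Łukasiewicz ¬ gives 1 − 0.79 = 0.21
(p2 -> ~~p2): min(1, 1 − 0.21 + 0.21) = 1
~p2: Łukasiewicz ¬ gives 1 − 0.21 = 0.79
~p2: Łukasiewicz ¬ gives 1 − 0.21 = 0.79
~~p2: Łukasiewicz ¬ gives 1 − 0.79 = 0.21
(~p2 -> ~~p2): min(1, 1 − 0.79 + 0.21) = 0.42
~(~p2 -> ~~p2): Łukasiewicz ¬ gives 1 − 0.42 = 0.58
((p2 -> ~~p2) -> ~(~p2 -> ~~p2)): min(1, 1 − 1 + 0.58) = 0.58
((p2 -> ~p1) -> ((p2 -> ~~p2) -> ~(~p2 -> ~~p2))): min(1, 1 − 1 + 0.58) = 0.58
~((p2 -> ~p1) -> ((p2 -> ~~p2) -> ~(~p2 -> ~~p2))): Łukasiewicz ¬ gives 1 − 0.58 = 0.42
(p1 | p2) = max(0.2, 0.21) = 0.21
(~((p2 -> ~p1) -> ((p2 -> ~~p2) -> ~(~p2 -> ~~p2))) & (p1 | p2)) = min(0.42, 0.21) = 0.21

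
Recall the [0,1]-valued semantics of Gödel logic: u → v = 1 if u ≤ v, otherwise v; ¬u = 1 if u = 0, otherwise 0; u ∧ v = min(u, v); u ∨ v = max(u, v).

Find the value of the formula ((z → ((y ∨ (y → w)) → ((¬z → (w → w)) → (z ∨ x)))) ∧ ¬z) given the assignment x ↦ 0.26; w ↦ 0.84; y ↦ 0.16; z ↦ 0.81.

(y → w): 0.16 ≤ 0.84, so result = 1
(y ∨ (y → w)) = max(0.16, 1) = 1
¬z: Gödel ¬ of 0.81 = 0 (operand ≠ 0)
(w → w): 0.84 ≤ 0.84, so result = 1
(¬z → (w → w)): 0 ≤ 1, so result = 1
(z ∨ x) = max(0.81, 0.26) = 0.81
((¬z → (w → w)) → (z ∨ x)): 1 > 0.81, so result = 0.81
((y ∨ (y → w)) → ((¬z → (w → w)) → (z ∨ x))): 1 > 0.81, so result = 0.81
(z → ((y ∨ (y → w)) → ((¬z → (w → w)) → (z ∨ x)))): 0.81 ≤ 0.81, so result = 1
¬z: Gödel ¬ of 0.81 = 0 (operand ≠ 0)
((z → ((y ∨ (y → w)) → ((¬z → (w → w)) → (z ∨ x)))) ∧ ¬z) = min(1, 0) = 0

0.00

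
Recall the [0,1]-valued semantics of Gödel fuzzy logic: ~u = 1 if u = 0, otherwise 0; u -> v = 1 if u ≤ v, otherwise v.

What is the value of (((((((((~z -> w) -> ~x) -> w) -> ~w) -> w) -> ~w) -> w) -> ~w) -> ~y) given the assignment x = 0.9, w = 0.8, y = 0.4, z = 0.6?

~z: Gödel ¬ of 0.6 = 0 (operand ≠ 0)
(~z -> w): 0 ≤ 0.8, so result = 1
~x: Gödel ¬ of 0.9 = 0 (operand ≠ 0)
((~z -> w) -> ~x): 1 > 0, so result = 0
(((~z -> w) -> ~x) -> w): 0 ≤ 0.8, so result = 1
~w: Gödel ¬ of 0.8 = 0 (operand ≠ 0)
((((~z -> w) -> ~x) -> w) -> ~w): 1 > 0, so result = 0
(((((~z -> w) -> ~x) -> w) -> ~w) -> w): 0 ≤ 0.8, so result = 1
~w: Gödel ¬ of 0.8 = 0 (operand ≠ 0)
((((((~z -> w) -> ~x) -> w) -> ~w) -> w) -> ~w): 1 > 0, so result = 0
(((((((~z -> w) -> ~x) -> w) -> ~w) -> w) -> ~w) -> w): 0 ≤ 0.8, so result = 1
~w: Gödel ¬ of 0.8 = 0 (operand ≠ 0)
((((((((~z -> w) -> ~x) -> w) -> ~w) -> w) -> ~w) -> w) -> ~w): 1 > 0, so result = 0
~y: Gödel ¬ of 0.4 = 0 (operand ≠ 0)
(((((((((~z -> w) -> ~x) -> w) -> ~w) -> w) -> ~w) -> w) -> ~w) -> ~y): 0 ≤ 0, so result = 1

1.00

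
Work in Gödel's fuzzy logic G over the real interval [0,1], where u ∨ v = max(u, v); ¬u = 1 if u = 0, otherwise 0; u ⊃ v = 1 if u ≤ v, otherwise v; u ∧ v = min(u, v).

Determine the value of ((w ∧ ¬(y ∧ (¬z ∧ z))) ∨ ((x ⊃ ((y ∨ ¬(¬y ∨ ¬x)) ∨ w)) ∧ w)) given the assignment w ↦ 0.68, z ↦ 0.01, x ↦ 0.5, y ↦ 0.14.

0.68

¬z: Gödel ¬ of 0.01 = 0 (operand ≠ 0)
(¬z ∧ z) = min(0, 0.01) = 0
(y ∧ (¬z ∧ z)) = min(0.14, 0) = 0
¬(y ∧ (¬z ∧ z)): Gödel ¬ of 0 = 1 (operand is 0)
(w ∧ ¬(y ∧ (¬z ∧ z))) = min(0.68, 1) = 0.68
¬y: Gödel ¬ of 0.14 = 0 (operand ≠ 0)
¬x: Gödel ¬ of 0.5 = 0 (operand ≠ 0)
(¬y ∨ ¬x) = max(0, 0) = 0
¬(¬y ∨ ¬x): Gödel ¬ of 0 = 1 (operand is 0)
(y ∨ ¬(¬y ∨ ¬x)) = max(0.14, 1) = 1
((y ∨ ¬(¬y ∨ ¬x)) ∨ w) = max(1, 0.68) = 1
(x ⊃ ((y ∨ ¬(¬y ∨ ¬x)) ∨ w)): 0.5 ≤ 1, so result = 1
((x ⊃ ((y ∨ ¬(¬y ∨ ¬x)) ∨ w)) ∧ w) = min(1, 0.68) = 0.68
((w ∧ ¬(y ∧ (¬z ∧ z))) ∨ ((x ⊃ ((y ∨ ¬(¬y ∨ ¬x)) ∨ w)) ∧ w)) = max(0.68, 0.68) = 0.68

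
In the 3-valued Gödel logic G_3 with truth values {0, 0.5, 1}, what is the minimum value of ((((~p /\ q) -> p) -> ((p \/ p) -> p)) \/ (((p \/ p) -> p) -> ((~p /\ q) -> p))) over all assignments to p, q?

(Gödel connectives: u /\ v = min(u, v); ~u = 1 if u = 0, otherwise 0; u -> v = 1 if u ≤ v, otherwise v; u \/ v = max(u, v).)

1.00

Every assignment gives 1. For instance at p = 0, q = 0:
  ~p: Gödel ¬ of 0 = 1 (operand is 0)
  (~p /\ q) = min(1, 0) = 0
  ((~p /\ q) -> p): 0 ≤ 0, so result = 1
  (p \/ p) = max(0, 0) = 0
  ((p \/ p) -> p): 0 ≤ 0, so result = 1
  (((~p /\ q) -> p) -> ((p \/ p) -> p)): 1 ≤ 1, so result = 1
  (p \/ p) = max(0, 0) = 0
  ((p \/ p) -> p): 0 ≤ 0, so result = 1
  ~p: Gödel ¬ of 0 = 1 (operand is 0)
  (~p /\ q) = min(1, 0) = 0
  ((~p /\ q) -> p): 0 ≤ 0, so result = 1
  (((p \/ p) -> p) -> ((~p /\ q) -> p)): 1 ≤ 1, so result = 1
  ((((~p /\ q) -> p) -> ((p \/ p) -> p)) \/ (((p \/ p) -> p) -> ((~p /\ q) -> p))) = max(1, 1) = 1
All 9 assignments give value 1 — the formula is a G_3-tautology.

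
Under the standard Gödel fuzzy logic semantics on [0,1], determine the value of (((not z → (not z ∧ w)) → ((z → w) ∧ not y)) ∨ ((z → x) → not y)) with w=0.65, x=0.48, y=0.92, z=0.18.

0.00

not z: Gödel ¬ of 0.18 = 0 (operand ≠ 0)
not z: Gödel ¬ of 0.18 = 0 (operand ≠ 0)
(not z ∧ w) = min(0, 0.65) = 0
(not z → (not z ∧ w)): 0 ≤ 0, so result = 1
(z → w): 0.18 ≤ 0.65, so result = 1
not y: Gödel ¬ of 0.92 = 0 (operand ≠ 0)
((z → w) ∧ not y) = min(1, 0) = 0
((not z → (not z ∧ w)) → ((z → w) ∧ not y)): 1 > 0, so result = 0
(z → x): 0.18 ≤ 0.48, so result = 1
not y: Gödel ¬ of 0.92 = 0 (operand ≠ 0)
((z → x) → not y): 1 > 0, so result = 0
(((not z → (not z ∧ w)) → ((z → w) ∧ not y)) ∨ ((z → x) → not y)) = max(0, 0) = 0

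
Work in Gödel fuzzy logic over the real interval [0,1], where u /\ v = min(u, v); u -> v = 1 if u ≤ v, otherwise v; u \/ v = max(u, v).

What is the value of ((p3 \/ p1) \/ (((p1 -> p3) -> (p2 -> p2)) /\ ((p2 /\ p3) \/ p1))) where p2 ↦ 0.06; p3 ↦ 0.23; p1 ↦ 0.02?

(p3 \/ p1) = max(0.23, 0.02) = 0.23
(p1 -> p3): 0.02 ≤ 0.23, so result = 1
(p2 -> p2): 0.06 ≤ 0.06, so result = 1
((p1 -> p3) -> (p2 -> p2)): 1 ≤ 1, so result = 1
(p2 /\ p3) = min(0.06, 0.23) = 0.06
((p2 /\ p3) \/ p1) = max(0.06, 0.02) = 0.06
(((p1 -> p3) -> (p2 -> p2)) /\ ((p2 /\ p3) \/ p1)) = min(1, 0.06) = 0.06
((p3 \/ p1) \/ (((p1 -> p3) -> (p2 -> p2)) /\ ((p2 /\ p3) \/ p1))) = max(0.23, 0.06) = 0.23

0.23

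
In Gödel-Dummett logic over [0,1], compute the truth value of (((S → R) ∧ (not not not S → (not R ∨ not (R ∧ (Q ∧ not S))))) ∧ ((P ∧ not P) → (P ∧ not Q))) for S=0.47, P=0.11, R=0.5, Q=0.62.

(S → R): 0.47 ≤ 0.5, so result = 1
not S: Gödel ¬ of 0.47 = 0 (operand ≠ 0)
not not S: Gödel ¬ of 0 = 1 (operand is 0)
not not not S: Gödel ¬ of 1 = 0 (operand ≠ 0)
not R: Gödel ¬ of 0.5 = 0 (operand ≠ 0)
not S: Gödel ¬ of 0.47 = 0 (operand ≠ 0)
(Q ∧ not S) = min(0.62, 0) = 0
(R ∧ (Q ∧ not S)) = min(0.5, 0) = 0
not (R ∧ (Q ∧ not S)): Gödel ¬ of 0 = 1 (operand is 0)
(not R ∨ not (R ∧ (Q ∧ not S))) = max(0, 1) = 1
(not not not S → (not R ∨ not (R ∧ (Q ∧ not S)))): 0 ≤ 1, so result = 1
((S → R) ∧ (not not not S → (not R ∨ not (R ∧ (Q ∧ not S))))) = min(1, 1) = 1
not P: Gödel ¬ of 0.11 = 0 (operand ≠ 0)
(P ∧ not P) = min(0.11, 0) = 0
not Q: Gödel ¬ of 0.62 = 0 (operand ≠ 0)
(P ∧ not Q) = min(0.11, 0) = 0
((P ∧ not P) → (P ∧ not Q)): 0 ≤ 0, so result = 1
(((S → R) ∧ (not not not S → (not R ∨ not (R ∧ (Q ∧ not S))))) ∧ ((P ∧ not P) → (P ∧ not Q))) = min(1, 1) = 1

1.00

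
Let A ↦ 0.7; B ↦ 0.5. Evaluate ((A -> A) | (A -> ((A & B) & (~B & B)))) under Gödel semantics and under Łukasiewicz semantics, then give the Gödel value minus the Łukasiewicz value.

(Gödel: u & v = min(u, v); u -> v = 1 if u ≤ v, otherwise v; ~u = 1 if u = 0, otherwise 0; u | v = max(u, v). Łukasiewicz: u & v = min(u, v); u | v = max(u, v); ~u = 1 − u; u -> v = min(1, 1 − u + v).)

Gödel evaluation:
  (A -> A): 0.7 ≤ 0.7, so result = 1
  (A & B) = min(0.7, 0.5) = 0.5
  ~B: Gödel ¬ of 0.5 = 0 (operand ≠ 0)
  (~B & B) = min(0, 0.5) = 0
  ((A & B) & (~B & B)) = min(0.5, 0) = 0
  (A -> ((A & B) & (~B & B))): 0.7 > 0, so result = 0
  ((A -> A) | (A -> ((A & B) & (~B & B)))) = max(1, 0) = 1
  Gödel value = 1
Łukasiewicz evaluation:
  (A -> A): min(1, 1 − 0.7 + 0.7) = 1
  (A & B) = min(0.7, 0.5) = 0.5
  ~B: Łukasiewicz ¬ gives 1 − 0.5 = 0.5
  (~B & B) = min(0.5, 0.5) = 0.5
  ((A & B) & (~B & B)) = min(0.5, 0.5) = 0.5
  (A -> ((A & B) & (~B & B))): min(1, 1 − 0.7 + 0.5) = 0.8
  ((A -> A) | (A -> ((A & B) & (~B & B)))) = max(1, 0.8) = 1
  Łukasiewicz value = 1
Difference: 1 − 1 = 0.00

0.00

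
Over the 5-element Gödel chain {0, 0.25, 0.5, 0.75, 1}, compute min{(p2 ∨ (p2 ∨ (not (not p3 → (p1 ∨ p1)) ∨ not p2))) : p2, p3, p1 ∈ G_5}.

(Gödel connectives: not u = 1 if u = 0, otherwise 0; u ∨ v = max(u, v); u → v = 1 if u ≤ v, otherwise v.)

0.25

The minimum is attained at p2 = 0.25, p3 = 0, p1 = 0.25:
  not p3: Gödel ¬ of 0 = 1 (operand is 0)
  (p1 ∨ p1) = max(0.25, 0.25) = 0.25
  (not p3 → (p1 ∨ p1)): 1 > 0.25, so result = 0.25
  not (not p3 → (p1 ∨ p1)): Gödel ¬ of 0.25 = 0 (operand ≠ 0)
  not p2: Gödel ¬ of 0.25 = 0 (operand ≠ 0)
  (not (not p3 → (p1 ∨ p1)) ∨ not p2) = max(0, 0) = 0
  (p2 ∨ (not (not p3 → (p1 ∨ p1)) ∨ not p2)) = max(0.25, 0) = 0.25
  (p2 ∨ (p2 ∨ (not (not p3 → (p1 ∨ p1)) ∨ not p2))) = max(0.25, 0.25) = 0.25
Checking all 125 assignments confirms none give a value below 0.25.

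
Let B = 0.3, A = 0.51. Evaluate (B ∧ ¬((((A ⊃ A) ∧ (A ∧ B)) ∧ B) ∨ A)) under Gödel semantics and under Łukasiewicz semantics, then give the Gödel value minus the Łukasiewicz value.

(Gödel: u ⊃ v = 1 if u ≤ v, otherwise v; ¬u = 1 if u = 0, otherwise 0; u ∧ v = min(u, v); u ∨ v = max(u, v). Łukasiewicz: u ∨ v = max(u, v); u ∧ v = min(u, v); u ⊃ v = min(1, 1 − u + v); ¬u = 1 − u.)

-0.30

Gödel evaluation:
  (A ⊃ A): 0.51 ≤ 0.51, so result = 1
  (A ∧ B) = min(0.51, 0.3) = 0.3
  ((A ⊃ A) ∧ (A ∧ B)) = min(1, 0.3) = 0.3
  (((A ⊃ A) ∧ (A ∧ B)) ∧ B) = min(0.3, 0.3) = 0.3
  ((((A ⊃ A) ∧ (A ∧ B)) ∧ B) ∨ A) = max(0.3, 0.51) = 0.51
  ¬((((A ⊃ A) ∧ (A ∧ B)) ∧ B) ∨ A): Gödel ¬ of 0.51 = 0 (operand ≠ 0)
  (B ∧ ¬((((A ⊃ A) ∧ (A ∧ B)) ∧ B) ∨ A)) = min(0.3, 0) = 0
  Gödel value = 0
Łukasiewicz evaluation:
  (A ⊃ A): min(1, 1 − 0.51 + 0.51) = 1
  (A ∧ B) = min(0.51, 0.3) = 0.3
  ((A ⊃ A) ∧ (A ∧ B)) = min(1, 0.3) = 0.3
  (((A ⊃ A) ∧ (A ∧ B)) ∧ B) = min(0.3, 0.3) = 0.3
  ((((A ⊃ A) ∧ (A ∧ B)) ∧ B) ∨ A) = max(0.3, 0.51) = 0.51
  ¬((((A ⊃ A) ∧ (A ∧ B)) ∧ B) ∨ A): Łukasiewicz ¬ gives 1 − 0.51 = 0.49
  (B ∧ ¬((((A ⊃ A) ∧ (A ∧ B)) ∧ B) ∨ A)) = min(0.3, 0.49) = 0.3
  Łukasiewicz value = 0.3
Difference: 0 − 0.3 = -0.30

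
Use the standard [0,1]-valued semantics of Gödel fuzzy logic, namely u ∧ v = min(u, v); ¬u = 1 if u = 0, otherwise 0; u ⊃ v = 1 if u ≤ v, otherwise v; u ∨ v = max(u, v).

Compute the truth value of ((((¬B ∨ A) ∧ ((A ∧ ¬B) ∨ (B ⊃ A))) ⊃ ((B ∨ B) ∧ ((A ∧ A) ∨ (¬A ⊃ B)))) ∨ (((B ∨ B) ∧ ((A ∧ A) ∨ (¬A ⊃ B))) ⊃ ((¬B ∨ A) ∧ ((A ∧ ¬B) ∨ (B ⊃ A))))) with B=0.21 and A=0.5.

1.00

¬B: Gödel ¬ of 0.21 = 0 (operand ≠ 0)
(¬B ∨ A) = max(0, 0.5) = 0.5
¬B: Gödel ¬ of 0.21 = 0 (operand ≠ 0)
(A ∧ ¬B) = min(0.5, 0) = 0
(B ⊃ A): 0.21 ≤ 0.5, so result = 1
((A ∧ ¬B) ∨ (B ⊃ A)) = max(0, 1) = 1
((¬B ∨ A) ∧ ((A ∧ ¬B) ∨ (B ⊃ A))) = min(0.5, 1) = 0.5
(B ∨ B) = max(0.21, 0.21) = 0.21
(A ∧ A) = min(0.5, 0.5) = 0.5
¬A: Gödel ¬ of 0.5 = 0 (operand ≠ 0)
(¬A ⊃ B): 0 ≤ 0.21, so result = 1
((A ∧ A) ∨ (¬A ⊃ B)) = max(0.5, 1) = 1
((B ∨ B) ∧ ((A ∧ A) ∨ (¬A ⊃ B))) = min(0.21, 1) = 0.21
(((¬B ∨ A) ∧ ((A ∧ ¬B) ∨ (B ⊃ A))) ⊃ ((B ∨ B) ∧ ((A ∧ A) ∨ (¬A ⊃ B)))): 0.5 > 0.21, so result = 0.21
(B ∨ B) = max(0.21, 0.21) = 0.21
(A ∧ A) = min(0.5, 0.5) = 0.5
¬A: Gödel ¬ of 0.5 = 0 (operand ≠ 0)
(¬A ⊃ B): 0 ≤ 0.21, so result = 1
((A ∧ A) ∨ (¬A ⊃ B)) = max(0.5, 1) = 1
((B ∨ B) ∧ ((A ∧ A) ∨ (¬A ⊃ B))) = min(0.21, 1) = 0.21
¬B: Gödel ¬ of 0.21 = 0 (operand ≠ 0)
(¬B ∨ A) = max(0, 0.5) = 0.5
¬B: Gödel ¬ of 0.21 = 0 (operand ≠ 0)
(A ∧ ¬B) = min(0.5, 0) = 0
(B ⊃ A): 0.21 ≤ 0.5, so result = 1
((A ∧ ¬B) ∨ (B ⊃ A)) = max(0, 1) = 1
((¬B ∨ A) ∧ ((A ∧ ¬B) ∨ (B ⊃ A))) = min(0.5, 1) = 0.5
(((B ∨ B) ∧ ((A ∧ A) ∨ (¬A ⊃ B))) ⊃ ((¬B ∨ A) ∧ ((A ∧ ¬B) ∨ (B ⊃ A)))): 0.21 ≤ 0.5, so result = 1
((((¬B ∨ A) ∧ ((A ∧ ¬B) ∨ (B ⊃ A))) ⊃ ((B ∨ B) ∧ ((A ∧ A) ∨ (¬A ⊃ B)))) ∨ (((B ∨ B) ∧ ((A ∧ A) ∨ (¬A ⊃ B))) ⊃ ((¬B ∨ A) ∧ ((A ∧ ¬B) ∨ (B ⊃ A))))) = max(0.21, 1) = 1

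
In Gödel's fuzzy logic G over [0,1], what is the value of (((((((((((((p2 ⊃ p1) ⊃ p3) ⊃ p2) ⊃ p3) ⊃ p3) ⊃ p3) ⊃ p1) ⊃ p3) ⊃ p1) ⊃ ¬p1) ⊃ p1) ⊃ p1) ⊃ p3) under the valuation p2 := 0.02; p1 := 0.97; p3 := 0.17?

0.17

(p2 ⊃ p1): 0.02 ≤ 0.97, so result = 1
((p2 ⊃ p1) ⊃ p3): 1 > 0.17, so result = 0.17
(((p2 ⊃ p1) ⊃ p3) ⊃ p2): 0.17 > 0.02, so result = 0.02
((((p2 ⊃ p1) ⊃ p3) ⊃ p2) ⊃ p3): 0.02 ≤ 0.17, so result = 1
(((((p2 ⊃ p1) ⊃ p3) ⊃ p2) ⊃ p3) ⊃ p3): 1 > 0.17, so result = 0.17
((((((p2 ⊃ p1) ⊃ p3) ⊃ p2) ⊃ p3) ⊃ p3) ⊃ p3): 0.17 ≤ 0.17, so result = 1
(((((((p2 ⊃ p1) ⊃ p3) ⊃ p2) ⊃ p3) ⊃ p3) ⊃ p3) ⊃ p1): 1 > 0.97, so result = 0.97
((((((((p2 ⊃ p1) ⊃ p3) ⊃ p2) ⊃ p3) ⊃ p3) ⊃ p3) ⊃ p1) ⊃ p3): 0.97 > 0.17, so result = 0.17
(((((((((p2 ⊃ p1) ⊃ p3) ⊃ p2) ⊃ p3) ⊃ p3) ⊃ p3) ⊃ p1) ⊃ p3) ⊃ p1): 0.17 ≤ 0.97, so result = 1
¬p1: Gödel ¬ of 0.97 = 0 (operand ≠ 0)
((((((((((p2 ⊃ p1) ⊃ p3) ⊃ p2) ⊃ p3) ⊃ p3) ⊃ p3) ⊃ p1) ⊃ p3) ⊃ p1) ⊃ ¬p1): 1 > 0, so result = 0
(((((((((((p2 ⊃ p1) ⊃ p3) ⊃ p2) ⊃ p3) ⊃ p3) ⊃ p3) ⊃ p1) ⊃ p3) ⊃ p1) ⊃ ¬p1) ⊃ p1): 0 ≤ 0.97, so result = 1
((((((((((((p2 ⊃ p1) ⊃ p3) ⊃ p2) ⊃ p3) ⊃ p3) ⊃ p3) ⊃ p1) ⊃ p3) ⊃ p1) ⊃ ¬p1) ⊃ p1) ⊃ p1): 1 > 0.97, so result = 0.97
(((((((((((((p2 ⊃ p1) ⊃ p3) ⊃ p2) ⊃ p3) ⊃ p3) ⊃ p3) ⊃ p1) ⊃ p3) ⊃ p1) ⊃ ¬p1) ⊃ p1) ⊃ p1) ⊃ p3): 0.97 > 0.17, so result = 0.17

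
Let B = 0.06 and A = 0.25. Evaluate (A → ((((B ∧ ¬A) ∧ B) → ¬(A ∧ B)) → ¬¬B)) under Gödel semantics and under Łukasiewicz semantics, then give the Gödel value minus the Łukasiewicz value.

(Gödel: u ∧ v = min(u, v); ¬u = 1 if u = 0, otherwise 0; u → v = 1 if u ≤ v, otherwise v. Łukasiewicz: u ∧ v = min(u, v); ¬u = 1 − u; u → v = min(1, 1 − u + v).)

Gödel evaluation:
  ¬A: Gödel ¬ of 0.25 = 0 (operand ≠ 0)
  (B ∧ ¬A) = min(0.06, 0) = 0
  ((B ∧ ¬A) ∧ B) = min(0, 0.06) = 0
  (A ∧ B) = min(0.25, 0.06) = 0.06
  ¬(A ∧ B): Gödel ¬ of 0.06 = 0 (operand ≠ 0)
  (((B ∧ ¬A) ∧ B) → ¬(A ∧ B)): 0 ≤ 0, so result = 1
  ¬B: Gödel ¬ of 0.06 = 0 (operand ≠ 0)
  ¬¬B: Gödel ¬ of 0 = 1 (operand is 0)
  ((((B ∧ ¬A) ∧ B) → ¬(A ∧ B)) → ¬¬B): 1 ≤ 1, so result = 1
  (A → ((((B ∧ ¬A) ∧ B) → ¬(A ∧ B)) → ¬¬B)): 0.25 ≤ 1, so result = 1
  Gödel value = 1
Łukasiewicz evaluation:
  ¬A: Łukasiewicz ¬ gives 1 − 0.25 = 0.75
  (B ∧ ¬A) = min(0.06, 0.75) = 0.06
  ((B ∧ ¬A) ∧ B) = min(0.06, 0.06) = 0.06
  (A ∧ B) = min(0.25, 0.06) = 0.06
  ¬(A ∧ B): Łukasiewicz ¬ gives 1 − 0.06 = 0.94
  (((B ∧ ¬A) ∧ B) → ¬(A ∧ B)): min(1, 1 − 0.06 + 0.94) = 1
  ¬B: Łukasiewicz ¬ gives 1 − 0.06 = 0.94
  ¬¬B: Łukasiewicz ¬ gives 1 − 0.94 = 0.06
  ((((B ∧ ¬A) ∧ B) → ¬(A ∧ B)) → ¬¬B): min(1, 1 − 1 + 0.06) = 0.06
  (A → ((((B ∧ ¬A) ∧ B) → ¬(A ∧ B)) → ¬¬B)): min(1, 1 − 0.25 + 0.06) = 0.81
  Łukasiewicz value = 0.81
Difference: 1 − 0.81 = 0.19

0.19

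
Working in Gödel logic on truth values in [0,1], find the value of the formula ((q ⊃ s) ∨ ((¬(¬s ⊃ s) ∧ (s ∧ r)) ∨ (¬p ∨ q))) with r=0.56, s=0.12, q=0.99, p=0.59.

0.99

(q ⊃ s): 0.99 > 0.12, so result = 0.12
¬s: Gödel ¬ of 0.12 = 0 (operand ≠ 0)
(¬s ⊃ s): 0 ≤ 0.12, so result = 1
¬(¬s ⊃ s): Gödel ¬ of 1 = 0 (operand ≠ 0)
(s ∧ r) = min(0.12, 0.56) = 0.12
(¬(¬s ⊃ s) ∧ (s ∧ r)) = min(0, 0.12) = 0
¬p: Gödel ¬ of 0.59 = 0 (operand ≠ 0)
(¬p ∨ q) = max(0, 0.99) = 0.99
((¬(¬s ⊃ s) ∧ (s ∧ r)) ∨ (¬p ∨ q)) = max(0, 0.99) = 0.99
((q ⊃ s) ∨ ((¬(¬s ⊃ s) ∧ (s ∧ r)) ∨ (¬p ∨ q))) = max(0.12, 0.99) = 0.99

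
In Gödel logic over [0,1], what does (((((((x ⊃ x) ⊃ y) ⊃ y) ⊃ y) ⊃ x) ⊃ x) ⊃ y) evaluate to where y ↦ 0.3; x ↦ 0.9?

0.30

(x ⊃ x): 0.9 ≤ 0.9, so result = 1
((x ⊃ x) ⊃ y): 1 > 0.3, so result = 0.3
(((x ⊃ x) ⊃ y) ⊃ y): 0.3 ≤ 0.3, so result = 1
((((x ⊃ x) ⊃ y) ⊃ y) ⊃ y): 1 > 0.3, so result = 0.3
(((((x ⊃ x) ⊃ y) ⊃ y) ⊃ y) ⊃ x): 0.3 ≤ 0.9, so result = 1
((((((x ⊃ x) ⊃ y) ⊃ y) ⊃ y) ⊃ x) ⊃ x): 1 > 0.9, so result = 0.9
(((((((x ⊃ x) ⊃ y) ⊃ y) ⊃ y) ⊃ x) ⊃ x) ⊃ y): 0.9 > 0.3, so result = 0.3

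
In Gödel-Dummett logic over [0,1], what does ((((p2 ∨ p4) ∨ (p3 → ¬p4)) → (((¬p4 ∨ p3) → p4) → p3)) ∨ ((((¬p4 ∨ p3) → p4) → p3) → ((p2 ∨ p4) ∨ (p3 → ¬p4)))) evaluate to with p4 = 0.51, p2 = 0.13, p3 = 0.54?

1.00

(p2 ∨ p4) = max(0.13, 0.51) = 0.51
¬p4: Gödel ¬ of 0.51 = 0 (operand ≠ 0)
(p3 → ¬p4): 0.54 > 0, so result = 0
((p2 ∨ p4) ∨ (p3 → ¬p4)) = max(0.51, 0) = 0.51
¬p4: Gödel ¬ of 0.51 = 0 (operand ≠ 0)
(¬p4 ∨ p3) = max(0, 0.54) = 0.54
((¬p4 ∨ p3) → p4): 0.54 > 0.51, so result = 0.51
(((¬p4 ∨ p3) → p4) → p3): 0.51 ≤ 0.54, so result = 1
(((p2 ∨ p4) ∨ (p3 → ¬p4)) → (((¬p4 ∨ p3) → p4) → p3)): 0.51 ≤ 1, so result = 1
¬p4: Gödel ¬ of 0.51 = 0 (operand ≠ 0)
(¬p4 ∨ p3) = max(0, 0.54) = 0.54
((¬p4 ∨ p3) → p4): 0.54 > 0.51, so result = 0.51
(((¬p4 ∨ p3) → p4) → p3): 0.51 ≤ 0.54, so result = 1
(p2 ∨ p4) = max(0.13, 0.51) = 0.51
¬p4: Gödel ¬ of 0.51 = 0 (operand ≠ 0)
(p3 → ¬p4): 0.54 > 0, so result = 0
((p2 ∨ p4) ∨ (p3 → ¬p4)) = max(0.51, 0) = 0.51
((((¬p4 ∨ p3) → p4) → p3) → ((p2 ∨ p4) ∨ (p3 → ¬p4))): 1 > 0.51, so result = 0.51
((((p2 ∨ p4) ∨ (p3 → ¬p4)) → (((¬p4 ∨ p3) → p4) → p3)) ∨ ((((¬p4 ∨ p3) → p4) → p3) → ((p2 ∨ p4) ∨ (p3 → ¬p4)))) = max(1, 0.51) = 1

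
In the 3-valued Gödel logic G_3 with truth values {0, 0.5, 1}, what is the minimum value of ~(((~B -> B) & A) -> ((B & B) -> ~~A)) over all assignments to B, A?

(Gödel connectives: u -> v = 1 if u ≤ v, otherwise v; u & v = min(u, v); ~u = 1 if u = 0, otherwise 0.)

0.00

The minimum is attained at B = 0, A = 0:
  ~B: Gödel ¬ of 0 = 1 (operand is 0)
  (~B -> B): 1 > 0, so result = 0
  ((~B -> B) & A) = min(0, 0) = 0
  (B & B) = min(0, 0) = 0
  ~A: Gödel ¬ of 0 = 1 (operand is 0)
  ~~A: Gödel ¬ of 1 = 0 (operand ≠ 0)
  ((B & B) -> ~~A): 0 ≤ 0, so result = 1
  (((~B -> B) & A) -> ((B & B) -> ~~A)): 0 ≤ 1, so result = 1
  ~(((~B -> B) & A) -> ((B & B) -> ~~A)): Gödel ¬ of 1 = 0 (operand ≠ 0)
Checking all 9 assignments confirms none give a value below 0.00.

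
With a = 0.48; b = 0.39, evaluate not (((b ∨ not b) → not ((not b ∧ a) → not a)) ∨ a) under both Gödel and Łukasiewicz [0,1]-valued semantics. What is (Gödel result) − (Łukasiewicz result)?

Gödel evaluation:
  not b: Gödel ¬ of 0.39 = 0 (operand ≠ 0)
  (b ∨ not b) = max(0.39, 0) = 0.39
  not b: Gödel ¬ of 0.39 = 0 (operand ≠ 0)
  (not b ∧ a) = min(0, 0.48) = 0
  not a: Gödel ¬ of 0.48 = 0 (operand ≠ 0)
  ((not b ∧ a) → not a): 0 ≤ 0, so result = 1
  not ((not b ∧ a) → not a): Gödel ¬ of 1 = 0 (operand ≠ 0)
  ((b ∨ not b) → not ((not b ∧ a) → not a)): 0.39 > 0, so result = 0
  (((b ∨ not b) → not ((not b ∧ a) → not a)) ∨ a) = max(0, 0.48) = 0.48
  not (((b ∨ not b) → not ((not b ∧ a) → not a)) ∨ a): Gödel ¬ of 0.48 = 0 (operand ≠ 0)
  Gödel value = 0
Łukasiewicz evaluation:
  not b: Łukasiewicz ¬ gives 1 − 0.39 = 0.61
  (b ∨ not b) = max(0.39, 0.61) = 0.61
  not b: Łukasiewicz ¬ gives 1 − 0.39 = 0.61
  (not b ∧ a) = min(0.61, 0.48) = 0.48
  not a: Łukasiewicz ¬ gives 1 − 0.48 = 0.52
  ((not b ∧ a) → not a): min(1, 1 − 0.48 + 0.52) = 1
  not ((not b ∧ a) → not a): Łukasiewicz ¬ gives 1 − 1 = 0
  ((b ∨ not b) → not ((not b ∧ a) → not a)): min(1, 1 − 0.61 + 0) = 0.39
  (((b ∨ not b) → not ((not b ∧ a) → not a)) ∨ a) = max(0.39, 0.48) = 0.48
  not (((b ∨ not b) → not ((not b ∧ a) → not a)) ∨ a): Łukasiewicz ¬ gives 1 − 0.48 = 0.52
  Łukasiewicz value = 0.52
Difference: 0 − 0.52 = -0.52

-0.52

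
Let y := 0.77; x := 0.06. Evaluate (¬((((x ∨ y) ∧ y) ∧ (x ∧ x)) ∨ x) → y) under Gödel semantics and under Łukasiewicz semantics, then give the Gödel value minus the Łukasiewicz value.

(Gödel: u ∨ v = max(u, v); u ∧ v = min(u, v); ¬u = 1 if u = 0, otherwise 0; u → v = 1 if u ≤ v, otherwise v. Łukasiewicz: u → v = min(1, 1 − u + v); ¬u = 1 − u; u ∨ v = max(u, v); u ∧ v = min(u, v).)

0.17

Gödel evaluation:
  (x ∨ y) = max(0.06, 0.77) = 0.77
  ((x ∨ y) ∧ y) = min(0.77, 0.77) = 0.77
  (x ∧ x) = min(0.06, 0.06) = 0.06
  (((x ∨ y) ∧ y) ∧ (x ∧ x)) = min(0.77, 0.06) = 0.06
  ((((x ∨ y) ∧ y) ∧ (x ∧ x)) ∨ x) = max(0.06, 0.06) = 0.06
  ¬((((x ∨ y) ∧ y) ∧ (x ∧ x)) ∨ x): Gödel ¬ of 0.06 = 0 (operand ≠ 0)
  (¬((((x ∨ y) ∧ y) ∧ (x ∧ x)) ∨ x) → y): 0 ≤ 0.77, so result = 1
  Gödel value = 1
Łukasiewicz evaluation:
  (x ∨ y) = max(0.06, 0.77) = 0.77
  ((x ∨ y) ∧ y) = min(0.77, 0.77) = 0.77
  (x ∧ x) = min(0.06, 0.06) = 0.06
  (((x ∨ y) ∧ y) ∧ (x ∧ x)) = min(0.77, 0.06) = 0.06
  ((((x ∨ y) ∧ y) ∧ (x ∧ x)) ∨ x) = max(0.06, 0.06) = 0.06
  ¬((((x ∨ y) ∧ y) ∧ (x ∧ x)) ∨ x): Łukasiewicz ¬ gives 1 − 0.06 = 0.94
  (¬((((x ∨ y) ∧ y) ∧ (x ∧ x)) ∨ x) → y): min(1, 1 − 0.94 + 0.77) = 0.83
  Łukasiewicz value = 0.83
Difference: 1 − 0.83 = 0.17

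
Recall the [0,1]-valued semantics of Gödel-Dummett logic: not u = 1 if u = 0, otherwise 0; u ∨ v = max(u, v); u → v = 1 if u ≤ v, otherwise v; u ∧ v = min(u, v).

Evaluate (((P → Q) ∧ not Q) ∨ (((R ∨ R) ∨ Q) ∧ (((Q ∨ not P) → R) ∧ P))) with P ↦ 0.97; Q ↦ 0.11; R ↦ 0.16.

0.16

(P → Q): 0.97 > 0.11, so result = 0.11
not Q: Gödel ¬ of 0.11 = 0 (operand ≠ 0)
((P → Q) ∧ not Q) = min(0.11, 0) = 0
(R ∨ R) = max(0.16, 0.16) = 0.16
((R ∨ R) ∨ Q) = max(0.16, 0.11) = 0.16
not P: Gödel ¬ of 0.97 = 0 (operand ≠ 0)
(Q ∨ not P) = max(0.11, 0) = 0.11
((Q ∨ not P) → R): 0.11 ≤ 0.16, so result = 1
(((Q ∨ not P) → R) ∧ P) = min(1, 0.97) = 0.97
(((R ∨ R) ∨ Q) ∧ (((Q ∨ not P) → R) ∧ P)) = min(0.16, 0.97) = 0.16
(((P → Q) ∧ not Q) ∨ (((R ∨ R) ∨ Q) ∧ (((Q ∨ not P) → R) ∧ P))) = max(0, 0.16) = 0.16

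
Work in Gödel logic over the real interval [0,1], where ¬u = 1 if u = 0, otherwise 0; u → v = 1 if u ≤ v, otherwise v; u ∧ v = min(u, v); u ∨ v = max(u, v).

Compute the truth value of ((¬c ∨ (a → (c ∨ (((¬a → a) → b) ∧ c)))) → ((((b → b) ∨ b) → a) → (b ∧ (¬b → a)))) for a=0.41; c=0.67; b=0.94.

1.00

¬c: Gödel ¬ of 0.67 = 0 (operand ≠ 0)
¬a: Gödel ¬ of 0.41 = 0 (operand ≠ 0)
(¬a → a): 0 ≤ 0.41, so result = 1
((¬a → a) → b): 1 > 0.94, so result = 0.94
(((¬a → a) → b) ∧ c) = min(0.94, 0.67) = 0.67
(c ∨ (((¬a → a) → b) ∧ c)) = max(0.67, 0.67) = 0.67
(a → (c ∨ (((¬a → a) → b) ∧ c))): 0.41 ≤ 0.67, so result = 1
(¬c ∨ (a → (c ∨ (((¬a → a) → b) ∧ c)))) = max(0, 1) = 1
(b → b): 0.94 ≤ 0.94, so result = 1
((b → b) ∨ b) = max(1, 0.94) = 1
(((b → b) ∨ b) → a): 1 > 0.41, so result = 0.41
¬b: Gödel ¬ of 0.94 = 0 (operand ≠ 0)
(¬b → a): 0 ≤ 0.41, so result = 1
(b ∧ (¬b → a)) = min(0.94, 1) = 0.94
((((b → b) ∨ b) → a) → (b ∧ (¬b → a))): 0.41 ≤ 0.94, so result = 1
((¬c ∨ (a → (c ∨ (((¬a → a) → b) ∧ c)))) → ((((b → b) ∨ b) → a) → (b ∧ (¬b → a)))): 1 ≤ 1, so result = 1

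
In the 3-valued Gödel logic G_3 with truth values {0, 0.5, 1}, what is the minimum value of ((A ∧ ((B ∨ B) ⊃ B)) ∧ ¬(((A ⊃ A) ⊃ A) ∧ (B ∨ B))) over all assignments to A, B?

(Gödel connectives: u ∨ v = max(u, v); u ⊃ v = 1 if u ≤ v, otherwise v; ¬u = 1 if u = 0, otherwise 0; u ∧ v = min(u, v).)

The minimum is attained at A = 0, B = 0:
  (B ∨ B) = max(0, 0) = 0
  ((B ∨ B) ⊃ B): 0 ≤ 0, so result = 1
  (A ∧ ((B ∨ B) ⊃ B)) = min(0, 1) = 0
  (A ⊃ A): 0 ≤ 0, so result = 1
  ((A ⊃ A) ⊃ A): 1 > 0, so result = 0
  (B ∨ B) = max(0, 0) = 0
  (((A ⊃ A) ⊃ A) ∧ (B ∨ B)) = min(0, 0) = 0
  ¬(((A ⊃ A) ⊃ A) ∧ (B ∨ B)): Gödel ¬ of 0 = 1 (operand is 0)
  ((A ∧ ((B ∨ B) ⊃ B)) ∧ ¬(((A ⊃ A) ⊃ A) ∧ (B ∨ B))) = min(0, 1) = 0
Checking all 9 assignments confirms none give a value below 0.00.

0.00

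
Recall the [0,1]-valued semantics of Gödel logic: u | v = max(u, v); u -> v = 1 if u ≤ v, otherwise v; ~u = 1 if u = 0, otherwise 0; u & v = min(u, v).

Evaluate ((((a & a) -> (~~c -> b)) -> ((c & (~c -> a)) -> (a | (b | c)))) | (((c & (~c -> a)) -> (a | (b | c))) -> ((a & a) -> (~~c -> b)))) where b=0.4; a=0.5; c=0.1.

1.00

(a & a) = min(0.5, 0.5) = 0.5
~c: Gödel ¬ of 0.1 = 0 (operand ≠ 0)
~~c: Gödel ¬ of 0 = 1 (operand is 0)
(~~c -> b): 1 > 0.4, so result = 0.4
((a & a) -> (~~c -> b)): 0.5 > 0.4, so result = 0.4
~c: Gödel ¬ of 0.1 = 0 (operand ≠ 0)
(~c -> a): 0 ≤ 0.5, so result = 1
(c & (~c -> a)) = min(0.1, 1) = 0.1
(b | c) = max(0.4, 0.1) = 0.4
(a | (b | c)) = max(0.5, 0.4) = 0.5
((c & (~c -> a)) -> (a | (b | c))): 0.1 ≤ 0.5, so result = 1
(((a & a) -> (~~c -> b)) -> ((c & (~c -> a)) -> (a | (b | c)))): 0.4 ≤ 1, so result = 1
~c: Gödel ¬ of 0.1 = 0 (operand ≠ 0)
(~c -> a): 0 ≤ 0.5, so result = 1
(c & (~c -> a)) = min(0.1, 1) = 0.1
(b | c) = max(0.4, 0.1) = 0.4
(a | (b | c)) = max(0.5, 0.4) = 0.5
((c & (~c -> a)) -> (a | (b | c))): 0.1 ≤ 0.5, so result = 1
(a & a) = min(0.5, 0.5) = 0.5
~c: Gödel ¬ of 0.1 = 0 (operand ≠ 0)
~~c: Gödel ¬ of 0 = 1 (operand is 0)
(~~c -> b): 1 > 0.4, so result = 0.4
((a & a) -> (~~c -> b)): 0.5 > 0.4, so result = 0.4
(((c & (~c -> a)) -> (a | (b | c))) -> ((a & a) -> (~~c -> b))): 1 > 0.4, so result = 0.4
((((a & a) -> (~~c -> b)) -> ((c & (~c -> a)) -> (a | (b | c)))) | (((c & (~c -> a)) -> (a | (b | c))) -> ((a & a) -> (~~c -> b)))) = max(1, 0.4) = 1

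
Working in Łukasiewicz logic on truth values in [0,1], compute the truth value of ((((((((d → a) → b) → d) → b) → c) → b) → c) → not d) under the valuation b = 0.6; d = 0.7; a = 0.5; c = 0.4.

(d → a): min(1, 1 − 0.7 + 0.5) = 0.8
((d → a) → b): min(1, 1 − 0.8 + 0.6) = 0.8
(((d → a) → b) → d): min(1, 1 − 0.8 + 0.7) = 0.9
((((d → a) → b) → d) → b): min(1, 1 − 0.9 + 0.6) = 0.7
(((((d → a) → b) → d) → b) → c): min(1, 1 − 0.7 + 0.4) = 0.7
((((((d → a) → b) → d) → b) → c) → b): min(1, 1 − 0.7 + 0.6) = 0.9
(((((((d → a) → b) → d) → b) → c) → b) → c): min(1, 1 − 0.9 + 0.4) = 0.5
not d: Łukasiewicz ¬ gives 1 − 0.7 = 0.3
((((((((d → a) → b) → d) → b) → c) → b) → c) → not d): min(1, 1 − 0.5 + 0.3) = 0.8

0.80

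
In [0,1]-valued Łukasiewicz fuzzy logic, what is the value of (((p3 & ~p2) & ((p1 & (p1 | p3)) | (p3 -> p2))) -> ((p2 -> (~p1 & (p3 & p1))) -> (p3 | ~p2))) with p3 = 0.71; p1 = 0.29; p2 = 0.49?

1.00

~p2: Łukasiewicz ¬ gives 1 − 0.49 = 0.51
(p3 & ~p2) = min(0.71, 0.51) = 0.51
(p1 | p3) = max(0.29, 0.71) = 0.71
(p1 & (p1 | p3)) = min(0.29, 0.71) = 0.29
(p3 -> p2): min(1, 1 − 0.71 + 0.49) = 0.78
((p1 & (p1 | p3)) | (p3 -> p2)) = max(0.29, 0.78) = 0.78
((p3 & ~p2) & ((p1 & (p1 | p3)) | (p3 -> p2))) = min(0.51, 0.78) = 0.51
~p1: Łukasiewicz ¬ gives 1 − 0.29 = 0.71
(p3 & p1) = min(0.71, 0.29) = 0.29
(~p1 & (p3 & p1)) = min(0.71, 0.29) = 0.29
(p2 -> (~p1 & (p3 & p1))): min(1, 1 − 0.49 + 0.29) = 0.8
~p2: Łukasiewicz ¬ gives 1 − 0.49 = 0.51
(p3 | ~p2) = max(0.71, 0.51) = 0.71
((p2 -> (~p1 & (p3 & p1))) -> (p3 | ~p2)): min(1, 1 − 0.8 + 0.71) = 0.91
(((p3 & ~p2) & ((p1 & (p1 | p3)) | (p3 -> p2))) -> ((p2 -> (~p1 & (p3 & p1))) -> (p3 | ~p2))): min(1, 1 − 0.51 + 0.91) = 1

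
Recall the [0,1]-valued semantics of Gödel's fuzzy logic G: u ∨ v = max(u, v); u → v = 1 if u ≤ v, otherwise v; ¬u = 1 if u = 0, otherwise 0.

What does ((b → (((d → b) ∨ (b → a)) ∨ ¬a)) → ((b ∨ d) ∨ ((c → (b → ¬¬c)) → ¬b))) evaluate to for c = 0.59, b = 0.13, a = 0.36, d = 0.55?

0.55

(d → b): 0.55 > 0.13, so result = 0.13
(b → a): 0.13 ≤ 0.36, so result = 1
((d → b) ∨ (b → a)) = max(0.13, 1) = 1
¬a: Gödel ¬ of 0.36 = 0 (operand ≠ 0)
(((d → b) ∨ (b → a)) ∨ ¬a) = max(1, 0) = 1
(b → (((d → b) ∨ (b → a)) ∨ ¬a)): 0.13 ≤ 1, so result = 1
(b ∨ d) = max(0.13, 0.55) = 0.55
¬c: Gödel ¬ of 0.59 = 0 (operand ≠ 0)
¬¬c: Gödel ¬ of 0 = 1 (operand is 0)
(b → ¬¬c): 0.13 ≤ 1, so result = 1
(c → (b → ¬¬c)): 0.59 ≤ 1, so result = 1
¬b: Gödel ¬ of 0.13 = 0 (operand ≠ 0)
((c → (b → ¬¬c)) → ¬b): 1 > 0, so result = 0
((b ∨ d) ∨ ((c → (b → ¬¬c)) → ¬b)) = max(0.55, 0) = 0.55
((b → (((d → b) ∨ (b → a)) ∨ ¬a)) → ((b ∨ d) ∨ ((c → (b → ¬¬c)) → ¬b))): 1 > 0.55, so result = 0.55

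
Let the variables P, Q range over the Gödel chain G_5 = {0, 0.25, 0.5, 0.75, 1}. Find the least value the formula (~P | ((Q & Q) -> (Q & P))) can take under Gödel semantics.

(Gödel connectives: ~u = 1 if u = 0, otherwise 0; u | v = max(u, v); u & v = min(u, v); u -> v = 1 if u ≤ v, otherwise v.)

The minimum is attained at P = 0.25, Q = 0.5:
  ~P: Gödel ¬ of 0.25 = 0 (operand ≠ 0)
  (Q & Q) = min(0.5, 0.5) = 0.5
  (Q & P) = min(0.5, 0.25) = 0.25
  ((Q & Q) -> (Q & P)): 0.5 > 0.25, so result = 0.25
  (~P | ((Q & Q) -> (Q & P))) = max(0, 0.25) = 0.25
Checking all 25 assignments confirms none give a value below 0.25.

0.25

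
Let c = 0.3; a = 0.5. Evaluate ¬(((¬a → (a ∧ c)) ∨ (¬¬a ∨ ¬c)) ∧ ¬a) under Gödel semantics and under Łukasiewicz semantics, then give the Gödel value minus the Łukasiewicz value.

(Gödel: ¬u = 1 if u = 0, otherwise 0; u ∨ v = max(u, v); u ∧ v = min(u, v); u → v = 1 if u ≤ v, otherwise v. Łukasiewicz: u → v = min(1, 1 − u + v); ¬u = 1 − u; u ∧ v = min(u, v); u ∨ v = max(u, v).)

Gödel evaluation:
  ¬a: Gödel ¬ of 0.5 = 0 (operand ≠ 0)
  (a ∧ c) = min(0.5, 0.3) = 0.3
  (¬a → (a ∧ c)): 0 ≤ 0.3, so result = 1
  ¬a: Gödel ¬ of 0.5 = 0 (operand ≠ 0)
  ¬¬a: Gödel ¬ of 0 = 1 (operand is 0)
  ¬c: Gödel ¬ of 0.3 = 0 (operand ≠ 0)
  (¬¬a ∨ ¬c) = max(1, 0) = 1
  ((¬a → (a ∧ c)) ∨ (¬¬a ∨ ¬c)) = max(1, 1) = 1
  ¬a: Gödel ¬ of 0.5 = 0 (operand ≠ 0)
  (((¬a → (a ∧ c)) ∨ (¬¬a ∨ ¬c)) ∧ ¬a) = min(1, 0) = 0
  ¬(((¬a → (a ∧ c)) ∨ (¬¬a ∨ ¬c)) ∧ ¬a): Gödel ¬ of 0 = 1 (operand is 0)
  Gödel value = 1
Łukasiewicz evaluation:
  ¬a: Łukasiewicz ¬ gives 1 − 0.5 = 0.5
  (a ∧ c) = min(0.5, 0.3) = 0.3
  (¬a → (a ∧ c)): min(1, 1 − 0.5 + 0.3) = 0.8
  ¬a: Łukasiewicz ¬ gives 1 − 0.5 = 0.5
  ¬¬a: Łukasiewicz ¬ gives 1 − 0.5 = 0.5
  ¬c: Łukasiewicz ¬ gives 1 − 0.3 = 0.7
  (¬¬a ∨ ¬c) = max(0.5, 0.7) = 0.7
  ((¬a → (a ∧ c)) ∨ (¬¬a ∨ ¬c)) = max(0.8, 0.7) = 0.8
  ¬a: Łukasiewicz ¬ gives 1 − 0.5 = 0.5
  (((¬a → (a ∧ c)) ∨ (¬¬a ∨ ¬c)) ∧ ¬a) = min(0.8, 0.5) = 0.5
  ¬(((¬a → (a ∧ c)) ∨ (¬¬a ∨ ¬c)) ∧ ¬a): Łukasiewicz ¬ gives 1 − 0.5 = 0.5
  Łukasiewicz value = 0.5
Difference: 1 − 0.5 = 0.50

0.50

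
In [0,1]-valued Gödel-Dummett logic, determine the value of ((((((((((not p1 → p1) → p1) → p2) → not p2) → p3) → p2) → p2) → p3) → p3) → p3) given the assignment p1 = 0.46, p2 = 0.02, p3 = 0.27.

0.27

not p1: Gödel ¬ of 0.46 = 0 (operand ≠ 0)
(not p1 → p1): 0 ≤ 0.46, so result = 1
((not p1 → p1) → p1): 1 > 0.46, so result = 0.46
(((not p1 → p1) → p1) → p2): 0.46 > 0.02, so result = 0.02
not p2: Gödel ¬ of 0.02 = 0 (operand ≠ 0)
((((not p1 → p1) → p1) → p2) → not p2): 0.02 > 0, so result = 0
(((((not p1 → p1) → p1) → p2) → not p2) → p3): 0 ≤ 0.27, so result = 1
((((((not p1 → p1) → p1) → p2) → not p2) → p3) → p2): 1 > 0.02, so result = 0.02
(((((((not p1 → p1) → p1) → p2) → not p2) → p3) → p2) → p2): 0.02 ≤ 0.02, so result = 1
((((((((not p1 → p1) → p1) → p2) → not p2) → p3) → p2) → p2) → p3): 1 > 0.27, so result = 0.27
(((((((((not p1 → p1) → p1) → p2) → not p2) → p3) → p2) → p2) → p3) → p3): 0.27 ≤ 0.27, so result = 1
((((((((((not p1 → p1) → p1) → p2) → not p2) → p3) → p2) → p2) → p3) → p3) → p3): 1 > 0.27, so result = 0.27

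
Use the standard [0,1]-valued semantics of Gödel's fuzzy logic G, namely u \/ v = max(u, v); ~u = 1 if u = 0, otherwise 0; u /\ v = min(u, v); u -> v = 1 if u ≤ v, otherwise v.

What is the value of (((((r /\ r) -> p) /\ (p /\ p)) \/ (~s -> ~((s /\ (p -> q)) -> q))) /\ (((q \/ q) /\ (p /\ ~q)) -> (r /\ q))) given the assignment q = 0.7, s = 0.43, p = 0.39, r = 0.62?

1.00

(r /\ r) = min(0.62, 0.62) = 0.62
((r /\ r) -> p): 0.62 > 0.39, so result = 0.39
(p /\ p) = min(0.39, 0.39) = 0.39
(((r /\ r) -> p) /\ (p /\ p)) = min(0.39, 0.39) = 0.39
~s: Gödel ¬ of 0.43 = 0 (operand ≠ 0)
(p -> q): 0.39 ≤ 0.7, so result = 1
(s /\ (p -> q)) = min(0.43, 1) = 0.43
((s /\ (p -> q)) -> q): 0.43 ≤ 0.7, so result = 1
~((s /\ (p -> q)) -> q): Gödel ¬ of 1 = 0 (operand ≠ 0)
(~s -> ~((s /\ (p -> q)) -> q)): 0 ≤ 0, so result = 1
((((r /\ r) -> p) /\ (p /\ p)) \/ (~s -> ~((s /\ (p -> q)) -> q))) = max(0.39, 1) = 1
(q \/ q) = max(0.7, 0.7) = 0.7
~q: Gödel ¬ of 0.7 = 0 (operand ≠ 0)
(p /\ ~q) = min(0.39, 0) = 0
((q \/ q) /\ (p /\ ~q)) = min(0.7, 0) = 0
(r /\ q) = min(0.62, 0.7) = 0.62
(((q \/ q) /\ (p /\ ~q)) -> (r /\ q)): 0 ≤ 0.62, so result = 1
(((((r /\ r) -> p) /\ (p /\ p)) \/ (~s -> ~((s /\ (p -> q)) -> q))) /\ (((q \/ q) /\ (p /\ ~q)) -> (r /\ q))) = min(1, 1) = 1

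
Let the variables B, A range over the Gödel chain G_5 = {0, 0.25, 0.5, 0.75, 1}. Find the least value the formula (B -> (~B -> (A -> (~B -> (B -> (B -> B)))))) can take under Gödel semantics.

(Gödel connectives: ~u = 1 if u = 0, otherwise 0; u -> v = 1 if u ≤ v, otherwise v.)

1.00

Every assignment gives 1. For instance at B = 0, A = 0:
  ~B: Gödel ¬ of 0 = 1 (operand is 0)
  ~B: Gödel ¬ of 0 = 1 (operand is 0)
  (B -> B): 0 ≤ 0, so result = 1
  (B -> (B -> B)): 0 ≤ 1, so result = 1
  (~B -> (B -> (B -> B))): 1 ≤ 1, so result = 1
  (A -> (~B -> (B -> (B -> B)))): 0 ≤ 1, so result = 1
  (~B -> (A -> (~B -> (B -> (B -> B))))): 1 ≤ 1, so result = 1
  (B -> (~B -> (A -> (~B -> (B -> (B -> B)))))): 0 ≤ 1, so result = 1
All 25 assignments give value 1 — the formula is a G_5-tautology.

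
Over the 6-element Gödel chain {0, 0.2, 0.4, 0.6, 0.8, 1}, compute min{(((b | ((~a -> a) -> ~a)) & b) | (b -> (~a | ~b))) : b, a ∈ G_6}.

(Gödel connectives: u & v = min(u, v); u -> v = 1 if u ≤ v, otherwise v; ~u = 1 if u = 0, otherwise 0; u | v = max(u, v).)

0.20

The minimum is attained at b = 0.2, a = 0.2:
  ~a: Gödel ¬ of 0.2 = 0 (operand ≠ 0)
  (~a -> a): 0 ≤ 0.2, so result = 1
  ~a: Gödel ¬ of 0.2 = 0 (operand ≠ 0)
  ((~a -> a) -> ~a): 1 > 0, so result = 0
  (b | ((~a -> a) -> ~a)) = max(0.2, 0) = 0.2
  ((b | ((~a -> a) -> ~a)) & b) = min(0.2, 0.2) = 0.2
  ~a: Gödel ¬ of 0.2 = 0 (operand ≠ 0)
  ~b: Gödel ¬ of 0.2 = 0 (operand ≠ 0)
  (~a | ~b) = max(0, 0) = 0
  (b -> (~a | ~b)): 0.2 > 0, so result = 0
  (((b | ((~a -> a) -> ~a)) & b) | (b -> (~a | ~b))) = max(0.2, 0) = 0.2
Checking all 36 assignments confirms none give a value below 0.20.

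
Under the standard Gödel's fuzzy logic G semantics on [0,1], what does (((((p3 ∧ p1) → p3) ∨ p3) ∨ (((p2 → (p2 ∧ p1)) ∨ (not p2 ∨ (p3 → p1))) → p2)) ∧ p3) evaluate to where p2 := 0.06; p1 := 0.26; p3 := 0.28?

0.28

(p3 ∧ p1) = min(0.28, 0.26) = 0.26
((p3 ∧ p1) → p3): 0.26 ≤ 0.28, so result = 1
(((p3 ∧ p1) → p3) ∨ p3) = max(1, 0.28) = 1
(p2 ∧ p1) = min(0.06, 0.26) = 0.06
(p2 → (p2 ∧ p1)): 0.06 ≤ 0.06, so result = 1
not p2: Gödel ¬ of 0.06 = 0 (operand ≠ 0)
(p3 → p1): 0.28 > 0.26, so result = 0.26
(not p2 ∨ (p3 → p1)) = max(0, 0.26) = 0.26
((p2 → (p2 ∧ p1)) ∨ (not p2 ∨ (p3 → p1))) = max(1, 0.26) = 1
(((p2 → (p2 ∧ p1)) ∨ (not p2 ∨ (p3 → p1))) → p2): 1 > 0.06, so result = 0.06
((((p3 ∧ p1) → p3) ∨ p3) ∨ (((p2 → (p2 ∧ p1)) ∨ (not p2 ∨ (p3 → p1))) → p2)) = max(1, 0.06) = 1
(((((p3 ∧ p1) → p3) ∨ p3) ∨ (((p2 → (p2 ∧ p1)) ∨ (not p2 ∨ (p3 → p1))) → p2)) ∧ p3) = min(1, 0.28) = 0.28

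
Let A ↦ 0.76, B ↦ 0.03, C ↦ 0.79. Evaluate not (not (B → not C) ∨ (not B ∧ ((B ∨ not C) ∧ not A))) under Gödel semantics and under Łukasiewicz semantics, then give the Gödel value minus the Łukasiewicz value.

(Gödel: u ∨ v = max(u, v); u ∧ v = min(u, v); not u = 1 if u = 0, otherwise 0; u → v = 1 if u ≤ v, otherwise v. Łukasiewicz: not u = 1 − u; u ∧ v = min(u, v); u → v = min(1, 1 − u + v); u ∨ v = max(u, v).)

-0.79

Gödel evaluation:
  not C: Gödel ¬ of 0.79 = 0 (operand ≠ 0)
  (B → not C): 0.03 > 0, so result = 0
  not (B → not C): Gödel ¬ of 0 = 1 (operand is 0)
  not B: Gödel ¬ of 0.03 = 0 (operand ≠ 0)
  not C: Gödel ¬ of 0.79 = 0 (operand ≠ 0)
  (B ∨ not C) = max(0.03, 0) = 0.03
  not A: Gödel ¬ of 0.76 = 0 (operand ≠ 0)
  ((B ∨ not C) ∧ not A) = min(0.03, 0) = 0
  (not B ∧ ((B ∨ not C) ∧ not A)) = min(0, 0) = 0
  (not (B → not C) ∨ (not B ∧ ((B ∨ not C) ∧ not A))) = max(1, 0) = 1
  not (not (B → not C) ∨ (not B ∧ ((B ∨ not C) ∧ not A))): Gödel ¬ of 1 = 0 (operand ≠ 0)
  Gödel value = 0
Łukasiewicz evaluation:
  not C: Łukasiewicz ¬ gives 1 − 0.79 = 0.21
  (B → not C): min(1, 1 − 0.03 + 0.21) = 1
  not (B → not C): Łukasiewicz ¬ gives 1 − 1 = 0
  not B: Łukasiewicz ¬ gives 1 − 0.03 = 0.97
  not C: Łukasiewicz ¬ gives 1 − 0.79 = 0.21
  (B ∨ not C) = max(0.03, 0.21) = 0.21
  not A: Łukasiewicz ¬ gives 1 − 0.76 = 0.24
  ((B ∨ not C) ∧ not A) = min(0.21, 0.24) = 0.21
  (not B ∧ ((B ∨ not C) ∧ not A)) = min(0.97, 0.21) = 0.21
  (not (B → not C) ∨ (not B ∧ ((B ∨ not C) ∧ not A))) = max(0, 0.21) = 0.21
  not (not (B → not C) ∨ (not B ∧ ((B ∨ not C) ∧ not A))): Łukasiewicz ¬ gives 1 − 0.21 = 0.79
  Łukasiewicz value = 0.79
Difference: 0 − 0.79 = -0.79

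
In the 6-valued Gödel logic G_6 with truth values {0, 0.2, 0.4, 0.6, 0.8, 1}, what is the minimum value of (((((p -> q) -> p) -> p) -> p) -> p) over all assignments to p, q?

0.20

The minimum is attained at p = 0.2, q = 0:
  (p -> q): 0.2 > 0, so result = 0
  ((p -> q) -> p): 0 ≤ 0.2, so result = 1
  (((p -> q) -> p) -> p): 1 > 0.2, so result = 0.2
  ((((p -> q) -> p) -> p) -> p): 0.2 ≤ 0.2, so result = 1
  (((((p -> q) -> p) -> p) -> p) -> p): 1 > 0.2, so result = 0.2
Checking all 36 assignments confirms none give a value below 0.20.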